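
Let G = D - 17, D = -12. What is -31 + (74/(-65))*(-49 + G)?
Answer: 289/5 ≈ 57.800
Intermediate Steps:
G = -29 (G = -12 - 17 = -29)
-31 + (74/(-65))*(-49 + G) = -31 + (74/(-65))*(-49 - 29) = -31 + (74*(-1/65))*(-78) = -31 - 74/65*(-78) = -31 + 444/5 = 289/5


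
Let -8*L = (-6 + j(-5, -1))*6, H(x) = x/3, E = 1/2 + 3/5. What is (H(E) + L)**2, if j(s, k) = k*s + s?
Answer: 5329/225 ≈ 23.684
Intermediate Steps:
E = 11/10 (E = 1*(1/2) + 3*(1/5) = 1/2 + 3/5 = 11/10 ≈ 1.1000)
H(x) = x/3 (H(x) = x*(1/3) = x/3)
j(s, k) = s + k*s
L = 9/2 (L = -(-6 - 5*(1 - 1))*6/8 = -(-6 - 5*0)*6/8 = -(-6 + 0)*6/8 = -(-3)*6/4 = -1/8*(-36) = 9/2 ≈ 4.5000)
(H(E) + L)**2 = ((1/3)*(11/10) + 9/2)**2 = (11/30 + 9/2)**2 = (73/15)**2 = 5329/225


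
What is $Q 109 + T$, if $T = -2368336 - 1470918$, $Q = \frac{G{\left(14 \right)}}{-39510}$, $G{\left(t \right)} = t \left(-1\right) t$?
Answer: $- \frac{75844452088}{19755} \approx -3.8393 \cdot 10^{6}$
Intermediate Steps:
$G{\left(t \right)} = - t^{2}$ ($G{\left(t \right)} = - t t = - t^{2}$)
$Q = \frac{98}{19755}$ ($Q = \frac{\left(-1\right) 14^{2}}{-39510} = \left(-1\right) 196 \left(- \frac{1}{39510}\right) = \left(-196\right) \left(- \frac{1}{39510}\right) = \frac{98}{19755} \approx 0.0049608$)
$T = -3839254$
$Q 109 + T = \frac{98}{19755} \cdot 109 - 3839254 = \frac{10682}{19755} - 3839254 = - \frac{75844452088}{19755}$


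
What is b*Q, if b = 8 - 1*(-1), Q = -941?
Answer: -8469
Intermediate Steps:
b = 9 (b = 8 + 1 = 9)
b*Q = 9*(-941) = -8469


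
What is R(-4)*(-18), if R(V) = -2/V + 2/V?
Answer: 0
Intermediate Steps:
R(V) = 0
R(-4)*(-18) = 0*(-18) = 0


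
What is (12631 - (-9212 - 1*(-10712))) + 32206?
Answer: 43337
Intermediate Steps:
(12631 - (-9212 - 1*(-10712))) + 32206 = (12631 - (-9212 + 10712)) + 32206 = (12631 - 1*1500) + 32206 = (12631 - 1500) + 32206 = 11131 + 32206 = 43337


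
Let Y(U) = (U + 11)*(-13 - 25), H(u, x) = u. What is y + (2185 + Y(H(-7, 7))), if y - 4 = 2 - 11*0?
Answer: 2039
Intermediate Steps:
Y(U) = -418 - 38*U (Y(U) = (11 + U)*(-38) = -418 - 38*U)
y = 6 (y = 4 + (2 - 11*0) = 4 + (2 + 0) = 4 + 2 = 6)
y + (2185 + Y(H(-7, 7))) = 6 + (2185 + (-418 - 38*(-7))) = 6 + (2185 + (-418 + 266)) = 6 + (2185 - 152) = 6 + 2033 = 2039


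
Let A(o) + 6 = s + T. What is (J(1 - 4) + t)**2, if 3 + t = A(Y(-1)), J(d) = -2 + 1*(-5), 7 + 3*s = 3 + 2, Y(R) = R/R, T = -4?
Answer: 3844/9 ≈ 427.11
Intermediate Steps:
Y(R) = 1
s = -2/3 (s = -7/3 + (3 + 2)/3 = -7/3 + (1/3)*5 = -7/3 + 5/3 = -2/3 ≈ -0.66667)
A(o) = -32/3 (A(o) = -6 + (-2/3 - 4) = -6 - 14/3 = -32/3)
J(d) = -7 (J(d) = -2 - 5 = -7)
t = -41/3 (t = -3 - 32/3 = -41/3 ≈ -13.667)
(J(1 - 4) + t)**2 = (-7 - 41/3)**2 = (-62/3)**2 = 3844/9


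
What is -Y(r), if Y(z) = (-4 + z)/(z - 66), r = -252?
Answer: -128/159 ≈ -0.80503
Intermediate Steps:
Y(z) = (-4 + z)/(-66 + z)
-Y(r) = -(-4 - 252)/(-66 - 252) = -(-256)/(-318) = -(-1)*(-256)/318 = -1*128/159 = -128/159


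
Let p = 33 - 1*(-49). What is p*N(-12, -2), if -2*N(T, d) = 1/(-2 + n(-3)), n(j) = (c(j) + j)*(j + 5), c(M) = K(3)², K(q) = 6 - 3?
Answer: -41/10 ≈ -4.1000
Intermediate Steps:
K(q) = 3
c(M) = 9 (c(M) = 3² = 9)
p = 82 (p = 33 + 49 = 82)
n(j) = (5 + j)*(9 + j) (n(j) = (9 + j)*(j + 5) = (9 + j)*(5 + j) = (5 + j)*(9 + j))
N(T, d) = -1/20 (N(T, d) = -1/(2*(-2 + (45 + (-3)² + 14*(-3)))) = -1/(2*(-2 + (45 + 9 - 42))) = -1/(2*(-2 + 12)) = -½/10 = -½*⅒ = -1/20)
p*N(-12, -2) = 82*(-1/20) = -41/10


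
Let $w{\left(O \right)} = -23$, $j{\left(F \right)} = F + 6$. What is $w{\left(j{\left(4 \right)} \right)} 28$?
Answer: $-644$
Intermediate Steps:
$j{\left(F \right)} = 6 + F$
$w{\left(j{\left(4 \right)} \right)} 28 = \left(-23\right) 28 = -644$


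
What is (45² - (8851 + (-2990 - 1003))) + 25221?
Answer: 22388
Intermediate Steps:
(45² - (8851 + (-2990 - 1003))) + 25221 = (2025 - (8851 - 3993)) + 25221 = (2025 - 1*4858) + 25221 = (2025 - 4858) + 25221 = -2833 + 25221 = 22388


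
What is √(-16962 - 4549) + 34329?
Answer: 34329 + 7*I*√439 ≈ 34329.0 + 146.67*I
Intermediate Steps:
√(-16962 - 4549) + 34329 = √(-21511) + 34329 = 7*I*√439 + 34329 = 34329 + 7*I*√439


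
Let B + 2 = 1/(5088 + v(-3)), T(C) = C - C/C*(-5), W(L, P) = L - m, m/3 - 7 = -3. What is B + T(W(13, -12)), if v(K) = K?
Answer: 20341/5085 ≈ 4.0002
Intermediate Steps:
m = 12 (m = 21 + 3*(-3) = 21 - 9 = 12)
W(L, P) = -12 + L (W(L, P) = L - 1*12 = L - 12 = -12 + L)
T(C) = 5 + C (T(C) = C - (-5) = C - 1*(-5) = C + 5 = 5 + C)
B = -10169/5085 (B = -2 + 1/(5088 - 3) = -2 + 1/5085 = -10169/5085 ≈ -1.9998)
B + T(W(13, -12)) = -10169/5085 + (5 + (-12 + 13)) = -10169/5085 + (5 + 1) = -10169/5085 + 6 = 20341/5085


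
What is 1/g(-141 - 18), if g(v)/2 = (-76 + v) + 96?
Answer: -1/278 ≈ -0.0035971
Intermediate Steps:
g(v) = 40 + 2*v (g(v) = 2*((-76 + v) + 96) = 2*(20 + v) = 40 + 2*v)
1/g(-141 - 18) = 1/(40 + 2*(-141 - 18)) = 1/(40 + 2*(-159)) = 1/(40 - 318) = 1/(-278) = -1/278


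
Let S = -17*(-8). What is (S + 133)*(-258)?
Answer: -69402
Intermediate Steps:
S = 136
(S + 133)*(-258) = (136 + 133)*(-258) = 269*(-258) = -69402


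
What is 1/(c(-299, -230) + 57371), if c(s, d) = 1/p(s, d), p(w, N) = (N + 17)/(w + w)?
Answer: 213/12220621 ≈ 1.7430e-5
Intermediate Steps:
p(w, N) = (17 + N)/(2*w) (p(w, N) = (17 + N)/((2*w)) = (17 + N)*(1/(2*w)) = (17 + N)/(2*w))
c(s, d) = 2*s/(17 + d) (c(s, d) = 1/((17 + d)/(2*s)) = 2*s/(17 + d))
1/(c(-299, -230) + 57371) = 1/(2*(-299)/(17 - 230) + 57371) = 1/(2*(-299)/(-213) + 57371) = 1/(2*(-299)*(-1/213) + 57371) = 1/(598/213 + 57371) = 1/(12220621/213) = 213/12220621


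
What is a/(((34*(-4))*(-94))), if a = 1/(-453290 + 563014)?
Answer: 1/1402711616 ≈ 7.1291e-10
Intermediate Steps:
a = 1/109724 ≈ 9.1138e-6
a/(((34*(-4))*(-94))) = 1/(109724*(((34*(-4))*(-94)))) = 1/(109724*((-136*(-94)))) = (1/109724)/12784 = (1/109724)*(1/12784) = 1/1402711616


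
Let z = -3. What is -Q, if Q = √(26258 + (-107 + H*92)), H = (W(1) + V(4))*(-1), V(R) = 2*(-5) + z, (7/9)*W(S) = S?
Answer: -√1334207/7 ≈ -165.01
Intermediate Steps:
W(S) = 9*S/7
V(R) = -13 (V(R) = 2*(-5) - 3 = -10 - 3 = -13)
H = 82/7 (H = ((9/7)*1 - 13)*(-1) = (9/7 - 13)*(-1) = -82/7*(-1) = 82/7 ≈ 11.714)
Q = √1334207/7 (Q = √(26258 + (-107 + (82/7)*92)) = √(26258 + (-107 + 7544/7)) = √(26258 + 6795/7) = √(190601/7) = √1334207/7 ≈ 165.01)
-Q = -√1334207/7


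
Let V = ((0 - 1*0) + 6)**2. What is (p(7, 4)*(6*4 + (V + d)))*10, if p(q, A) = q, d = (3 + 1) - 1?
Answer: 4410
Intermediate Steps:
d = 3 (d = 4 - 1 = 3)
V = 36 (V = ((0 + 0) + 6)**2 = (0 + 6)**2 = 6**2 = 36)
(p(7, 4)*(6*4 + (V + d)))*10 = (7*(6*4 + (36 + 3)))*10 = (7*(24 + 39))*10 = (7*63)*10 = 441*10 = 4410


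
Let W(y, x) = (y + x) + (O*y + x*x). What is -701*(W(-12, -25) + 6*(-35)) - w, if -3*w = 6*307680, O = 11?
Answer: 442914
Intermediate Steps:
w = -615360 (w = -2*307680 = -⅓*1846080 = -615360)
W(y, x) = x + x² + 12*y (W(y, x) = (y + x) + (11*y + x*x) = (x + y) + (11*y + x²) = (x + y) + (x² + 11*y) = x + x² + 12*y)
-701*(W(-12, -25) + 6*(-35)) - w = -701*((-25 + (-25)² + 12*(-12)) + 6*(-35)) - 1*(-615360) = -701*((-25 + 625 - 144) - 210) + 615360 = -701*(456 - 210) + 615360 = -701*246 + 615360 = -172446 + 615360 = 442914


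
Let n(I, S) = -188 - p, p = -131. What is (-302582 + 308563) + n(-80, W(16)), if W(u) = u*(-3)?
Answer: 5924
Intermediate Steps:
W(u) = -3*u
n(I, S) = -57 (n(I, S) = -188 - 1*(-131) = -188 + 131 = -57)
(-302582 + 308563) + n(-80, W(16)) = (-302582 + 308563) - 57 = 5981 - 57 = 5924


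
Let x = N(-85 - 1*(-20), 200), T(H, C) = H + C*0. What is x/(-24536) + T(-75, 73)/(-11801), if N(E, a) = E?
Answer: 2607265/289549336 ≈ 0.0090046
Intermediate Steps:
T(H, C) = H (T(H, C) = H + 0 = H)
x = -65 (x = -85 - 1*(-20) = -85 + 20 = -65)
x/(-24536) + T(-75, 73)/(-11801) = -65/(-24536) - 75/(-11801) = -65*(-1/24536) - 75*(-1/11801) = 65/24536 + 75/11801 = 2607265/289549336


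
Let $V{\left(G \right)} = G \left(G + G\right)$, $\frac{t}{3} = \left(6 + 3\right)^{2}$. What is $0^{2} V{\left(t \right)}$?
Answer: $0$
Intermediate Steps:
$t = 243$ ($t = 3 \left(6 + 3\right)^{2} = 3 \cdot 9^{2} = 3 \cdot 81 = 243$)
$V{\left(G \right)} = 2 G^{2}$ ($V{\left(G \right)} = G 2 G = 2 G^{2}$)
$0^{2} V{\left(t \right)} = 0^{2} \cdot 2 \cdot 243^{2} = 0 \cdot 2 \cdot 59049 = 0 \cdot 118098 = 0$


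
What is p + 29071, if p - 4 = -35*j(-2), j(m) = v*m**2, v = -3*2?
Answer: 29915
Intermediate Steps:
v = -6
j(m) = -6*m**2
p = 844 (p = 4 - (-210)*(-2)**2 = 4 - (-210)*4 = 4 - 35*(-24) = 4 + 840 = 844)
p + 29071 = 844 + 29071 = 29915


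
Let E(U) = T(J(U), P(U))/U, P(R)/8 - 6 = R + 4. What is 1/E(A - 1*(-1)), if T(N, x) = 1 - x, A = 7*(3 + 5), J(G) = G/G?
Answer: -57/535 ≈ -0.10654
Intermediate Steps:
J(G) = 1
A = 56 (A = 7*8 = 56)
P(R) = 80 + 8*R (P(R) = 48 + 8*(R + 4) = 48 + 8*(4 + R) = 48 + (32 + 8*R) = 80 + 8*R)
E(U) = (-79 - 8*U)/U (E(U) = (1 - (80 + 8*U))/U = (1 + (-80 - 8*U))/U = (-79 - 8*U)/U)
1/E(A - 1*(-1)) = 1/(-8 - 79/(56 - 1*(-1))) = 1/(-8 - 79/(56 + 1)) = 1/(-8 - 79/57) = 1/(-535/57) = -57/535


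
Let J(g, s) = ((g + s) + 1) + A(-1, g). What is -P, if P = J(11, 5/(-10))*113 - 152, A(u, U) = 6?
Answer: -3651/2 ≈ -1825.5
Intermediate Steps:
J(g, s) = 7 + g + s (J(g, s) = ((g + s) + 1) + 6 = (1 + g + s) + 6 = 7 + g + s)
P = 3651/2 (P = (7 + 11 + 5/(-10))*113 - 152 = (7 + 11 + 5*(-1/10))*113 - 152 = (7 + 11 - 1/2)*113 - 152 = (35/2)*113 - 152 = 3955/2 - 152 = 3651/2 ≈ 1825.5)
-P = -1*3651/2 = -3651/2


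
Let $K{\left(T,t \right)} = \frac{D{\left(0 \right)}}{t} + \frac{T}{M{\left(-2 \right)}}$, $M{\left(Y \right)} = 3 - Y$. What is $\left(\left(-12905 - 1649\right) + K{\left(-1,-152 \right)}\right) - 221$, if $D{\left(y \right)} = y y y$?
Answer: $- \frac{73876}{5} \approx -14775.0$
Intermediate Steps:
$D{\left(y \right)} = y^{3}$ ($D{\left(y \right)} = y^{2} y = y^{3}$)
$K{\left(T,t \right)} = \frac{T}{5}$ ($K{\left(T,t \right)} = \frac{0^{3}}{t} + \frac{T}{3 - -2} = \frac{0}{t} + \frac{T}{3 + 2} = 0 + \frac{T}{5} = \frac{T}{5}$)
$\left(\left(-12905 - 1649\right) + K{\left(-1,-152 \right)}\right) - 221 = \left(\left(-12905 - 1649\right) + \frac{1}{5} \left(-1\right)\right) - 221 = \left(\left(-12905 - 1649\right) - \frac{1}{5}\right) - 221 = \left(-14554 - \frac{1}{5}\right) - 221 = - \frac{72771}{5} - 221 = - \frac{73876}{5}$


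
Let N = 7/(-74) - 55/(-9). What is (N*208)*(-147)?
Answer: -20419672/111 ≈ -1.8396e+5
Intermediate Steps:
N = 4007/666 (N = 7*(-1/74) - 55*(-⅑) = -7/74 + 55/9 = 4007/666 ≈ 6.0165)
(N*208)*(-147) = ((4007/666)*208)*(-147) = (416728/333)*(-147) = -20419672/111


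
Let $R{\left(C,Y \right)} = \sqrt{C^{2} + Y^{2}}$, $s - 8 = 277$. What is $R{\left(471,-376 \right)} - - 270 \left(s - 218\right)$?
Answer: $18090 + \sqrt{363217} \approx 18693.0$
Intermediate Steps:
$s = 285$ ($s = 8 + 277 = 285$)
$R{\left(471,-376 \right)} - - 270 \left(s - 218\right) = \sqrt{471^{2} + \left(-376\right)^{2}} - - 270 \left(285 - 218\right) = \sqrt{221841 + 141376} - \left(-270\right) 67 = \sqrt{363217} - -18090 = \sqrt{363217} + 18090 = 18090 + \sqrt{363217}$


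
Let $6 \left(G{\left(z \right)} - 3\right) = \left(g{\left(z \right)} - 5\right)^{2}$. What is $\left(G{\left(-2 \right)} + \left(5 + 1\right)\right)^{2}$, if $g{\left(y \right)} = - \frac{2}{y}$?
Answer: $\frac{1225}{9} \approx 136.11$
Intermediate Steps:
$G{\left(z \right)} = 3 + \frac{\left(-5 - \frac{2}{z}\right)^{2}}{6}$ ($G{\left(z \right)} = 3 + \frac{\left(- \frac{2}{z} - 5\right)^{2}}{6} = 3 + \frac{\left(-5 - \frac{2}{z}\right)^{2}}{6}$)
$\left(G{\left(-2 \right)} + \left(5 + 1\right)\right)^{2} = \left(\frac{4 + 20 \left(-2\right) + 43 \left(-2\right)^{2}}{6 \cdot 4} + \left(5 + 1\right)\right)^{2} = \left(\frac{1}{6} \cdot \frac{1}{4} \left(4 - 40 + 43 \cdot 4\right) + 6\right)^{2} = \left(\frac{1}{6} \cdot \frac{1}{4} \left(4 - 40 + 172\right) + 6\right)^{2} = \left(\frac{1}{6} \cdot \frac{1}{4} \cdot 136 + 6\right)^{2} = \left(\frac{17}{3} + 6\right)^{2} = \left(\frac{35}{3}\right)^{2} = \frac{1225}{9}$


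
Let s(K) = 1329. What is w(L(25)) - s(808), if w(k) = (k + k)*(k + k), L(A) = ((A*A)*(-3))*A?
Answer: 8789061171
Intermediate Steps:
L(A) = -3*A³ (L(A) = (A²*(-3))*A = (-3*A²)*A = -3*A³)
w(k) = 4*k² (w(k) = (2*k)*(2*k) = 4*k²)
w(L(25)) - s(808) = 4*(-3*25³)² - 1*1329 = 4*(-3*15625)² - 1329 = 4*(-46875)² - 1329 = 4*2197265625 - 1329 = 8789062500 - 1329 = 8789061171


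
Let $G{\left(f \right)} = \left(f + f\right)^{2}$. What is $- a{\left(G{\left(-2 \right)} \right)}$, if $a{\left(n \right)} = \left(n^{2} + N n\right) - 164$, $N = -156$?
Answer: $2404$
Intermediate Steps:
$G{\left(f \right)} = 4 f^{2}$ ($G{\left(f \right)} = \left(2 f\right)^{2} = 4 f^{2}$)
$a{\left(n \right)} = -164 + n^{2} - 156 n$ ($a{\left(n \right)} = \left(n^{2} - 156 n\right) - 164 = -164 + n^{2} - 156 n$)
$- a{\left(G{\left(-2 \right)} \right)} = - (-164 + \left(4 \left(-2\right)^{2}\right)^{2} - 156 \cdot 4 \left(-2\right)^{2}) = - (-164 + \left(4 \cdot 4\right)^{2} - 156 \cdot 4 \cdot 4) = - (-164 + 16^{2} - 2496) = - (-164 + 256 - 2496) = \left(-1\right) \left(-2404\right) = 2404$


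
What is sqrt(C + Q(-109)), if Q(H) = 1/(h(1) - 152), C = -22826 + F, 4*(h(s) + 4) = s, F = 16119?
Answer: I*sqrt(2603183695)/623 ≈ 81.896*I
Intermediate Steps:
h(s) = -4 + s/4
C = -6707 (C = -22826 + 16119 = -6707)
Q(H) = -4/623 (Q(H) = 1/((-4 + (1/4)*1) - 152) = 1/((-4 + 1/4) - 152) = 1/(-15/4 - 152) = 1/(-623/4) = -4/623)
sqrt(C + Q(-109)) = sqrt(-6707 - 4/623) = sqrt(-4178465/623) = I*sqrt(2603183695)/623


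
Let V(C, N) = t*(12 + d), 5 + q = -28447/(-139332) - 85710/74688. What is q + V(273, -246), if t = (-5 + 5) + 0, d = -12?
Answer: -2577068261/433601184 ≈ -5.9434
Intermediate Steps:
q = -2577068261/433601184 (q = -5 + (-28447/(-139332) - 85710/74688) = -5 + (-28447*(-1/139332) - 85710*1/74688) = -5 + (28447/139332 - 14285/12448) = -5 - 409062341/433601184 = -2577068261/433601184 ≈ -5.9434)
t = 0 (t = 0 + 0 = 0)
V(C, N) = 0 (V(C, N) = 0*(12 - 12) = 0*0 = 0)
q + V(273, -246) = -2577068261/433601184 + 0 = -2577068261/433601184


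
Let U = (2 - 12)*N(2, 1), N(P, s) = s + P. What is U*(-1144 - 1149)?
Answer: 68790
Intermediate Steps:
N(P, s) = P + s
U = -30 (U = (2 - 12)*(2 + 1) = -10*3 = -30)
U*(-1144 - 1149) = -30*(-1144 - 1149) = -30*(-2293) = 68790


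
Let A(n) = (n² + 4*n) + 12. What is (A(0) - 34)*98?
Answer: -2156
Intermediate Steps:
A(n) = 12 + n² + 4*n
(A(0) - 34)*98 = ((12 + 0² + 4*0) - 34)*98 = ((12 + 0 + 0) - 34)*98 = (12 - 34)*98 = -22*98 = -2156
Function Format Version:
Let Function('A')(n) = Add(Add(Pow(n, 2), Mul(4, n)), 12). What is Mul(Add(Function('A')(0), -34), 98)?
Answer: -2156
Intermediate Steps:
Function('A')(n) = Add(12, Pow(n, 2), Mul(4, n))
Mul(Add(Function('A')(0), -34), 98) = Mul(Add(Add(12, Pow(0, 2), Mul(4, 0)), -34), 98) = Mul(Add(Add(12, 0, 0), -34), 98) = Mul(Add(12, -34), 98) = Mul(-22, 98) = -2156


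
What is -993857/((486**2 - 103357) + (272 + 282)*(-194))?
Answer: -993857/25363 ≈ -39.185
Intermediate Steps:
-993857/((486**2 - 103357) + (272 + 282)*(-194)) = -993857/((236196 - 103357) + 554*(-194)) = -993857/(132839 - 107476) = -993857/25363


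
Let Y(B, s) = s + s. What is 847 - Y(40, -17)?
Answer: 881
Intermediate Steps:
Y(B, s) = 2*s
847 - Y(40, -17) = 847 - 2*(-17) = 847 - 1*(-34) = 847 + 34 = 881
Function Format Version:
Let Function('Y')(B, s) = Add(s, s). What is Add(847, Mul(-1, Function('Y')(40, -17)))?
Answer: 881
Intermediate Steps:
Function('Y')(B, s) = Mul(2, s)
Add(847, Mul(-1, Function('Y')(40, -17))) = Add(847, Mul(-1, Mul(2, -17))) = Add(847, Mul(-1, -34)) = Add(847, 34) = 881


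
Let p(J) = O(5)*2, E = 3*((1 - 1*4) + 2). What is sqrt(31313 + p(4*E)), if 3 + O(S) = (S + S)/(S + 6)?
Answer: sqrt(3788367)/11 ≈ 176.94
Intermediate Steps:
O(S) = -3 + 2*S/(6 + S) (O(S) = -3 + (S + S)/(S + 6) = -3 + (2*S)/(6 + S) = -3 + 2*S/(6 + S))
E = -3 (E = 3*((1 - 4) + 2) = 3*(-3 + 2) = 3*(-1) = -3)
p(J) = -46/11 (p(J) = ((-18 - 1*5)/(6 + 5))*2 = ((-18 - 5)/11)*2 = ((1/11)*(-23))*2 = -23/11*2 = -46/11)
sqrt(31313 + p(4*E)) = sqrt(31313 - 46/11) = sqrt(344397/11) = sqrt(3788367)/11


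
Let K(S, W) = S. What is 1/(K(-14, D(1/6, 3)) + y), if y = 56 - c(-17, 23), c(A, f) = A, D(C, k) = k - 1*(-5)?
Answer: 1/59 ≈ 0.016949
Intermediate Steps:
D(C, k) = 5 + k (D(C, k) = k + 5 = 5 + k)
y = 73 (y = 56 - 1*(-17) = 56 + 17 = 73)
1/(K(-14, D(1/6, 3)) + y) = 1/(-14 + 73) = 1/59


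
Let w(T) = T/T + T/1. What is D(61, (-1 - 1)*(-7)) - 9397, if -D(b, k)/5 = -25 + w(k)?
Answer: -9347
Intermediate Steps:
w(T) = 1 + T (w(T) = 1 + T*1 = 1 + T)
D(b, k) = 120 - 5*k (D(b, k) = -5*(-25 + (1 + k)) = -5*(-24 + k) = 120 - 5*k)
D(61, (-1 - 1)*(-7)) - 9397 = (120 - 5*(-1 - 1)*(-7)) - 9397 = (120 - (-10)*(-7)) - 9397 = (120 - 5*14) - 9397 = (120 - 70) - 9397 = 50 - 9397 = -9347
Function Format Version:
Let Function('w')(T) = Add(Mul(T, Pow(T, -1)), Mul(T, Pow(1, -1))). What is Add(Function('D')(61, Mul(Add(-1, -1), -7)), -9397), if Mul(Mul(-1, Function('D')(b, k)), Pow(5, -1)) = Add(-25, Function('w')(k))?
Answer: -9347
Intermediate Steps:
Function('w')(T) = Add(1, T) (Function('w')(T) = Add(1, Mul(T, 1)) = Add(1, T))
Function('D')(b, k) = Add(120, Mul(-5, k)) (Function('D')(b, k) = Mul(-5, Add(-25, Add(1, k))) = Mul(-5, Add(-24, k)) = Add(120, Mul(-5, k)))
Add(Function('D')(61, Mul(Add(-1, -1), -7)), -9397) = Add(Add(120, Mul(-5, Mul(Add(-1, -1), -7))), -9397) = Add(Add(120, Mul(-5, Mul(-2, -7))), -9397) = Add(Add(120, Mul(-5, 14)), -9397) = Add(Add(120, -70), -9397) = Add(50, -9397) = -9347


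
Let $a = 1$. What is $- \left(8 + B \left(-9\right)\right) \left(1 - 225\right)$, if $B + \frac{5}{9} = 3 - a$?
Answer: $-1120$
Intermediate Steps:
$B = \frac{13}{9}$ ($B = - \frac{5}{9} + \left(3 - 1\right) = - \frac{5}{9} + 2 = \frac{13}{9} \approx 1.4444$)
$- \left(8 + B \left(-9\right)\right) \left(1 - 225\right) = - \left(8 + \frac{13}{9} \left(-9\right)\right) \left(1 - 225\right) = - \left(8 - 13\right) \left(-224\right) = - \left(-5\right) \left(-224\right) = \left(-1\right) 1120 = -1120$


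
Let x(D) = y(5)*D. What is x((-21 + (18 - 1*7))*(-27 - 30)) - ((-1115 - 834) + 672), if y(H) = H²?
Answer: 15527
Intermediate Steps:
x(D) = 25*D (x(D) = 5²*D = 25*D)
x((-21 + (18 - 1*7))*(-27 - 30)) - ((-1115 - 834) + 672) = 25*((-21 + (18 - 1*7))*(-27 - 30)) - ((-1115 - 834) + 672) = 25*((-21 + (18 - 7))*(-57)) - (-1949 + 672) = 25*((-21 + 11)*(-57)) - 1*(-1277) = 25*(-10*(-57)) + 1277 = 25*570 + 1277 = 14250 + 1277 = 15527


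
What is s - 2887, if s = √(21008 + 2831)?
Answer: -2887 + √23839 ≈ -2732.6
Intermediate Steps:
s = √23839 ≈ 154.40
s - 2887 = √23839 - 2887 = -2887 + √23839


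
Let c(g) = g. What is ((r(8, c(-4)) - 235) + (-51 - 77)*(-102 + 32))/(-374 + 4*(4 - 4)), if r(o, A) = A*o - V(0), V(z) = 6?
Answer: -511/22 ≈ -23.227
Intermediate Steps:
r(o, A) = -6 + A*o (r(o, A) = A*o - 1*6 = A*o - 6 = -6 + A*o)
((r(8, c(-4)) - 235) + (-51 - 77)*(-102 + 32))/(-374 + 4*(4 - 4)) = (((-6 - 4*8) - 235) + (-51 - 77)*(-102 + 32))/(-374 + 4*(4 - 4)) = (((-6 - 32) - 235) - 128*(-70))/(-374 + 4*0) = ((-38 - 235) + 8960)/(-374 + 0) = (-273 + 8960)/(-374) = 8687*(-1/374) = -511/22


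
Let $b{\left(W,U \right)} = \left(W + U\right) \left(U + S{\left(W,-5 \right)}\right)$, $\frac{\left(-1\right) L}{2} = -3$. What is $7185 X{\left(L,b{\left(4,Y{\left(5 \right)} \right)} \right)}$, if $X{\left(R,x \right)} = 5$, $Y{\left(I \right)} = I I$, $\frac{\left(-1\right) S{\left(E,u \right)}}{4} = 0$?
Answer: $35925$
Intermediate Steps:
$S{\left(E,u \right)} = 0$ ($S{\left(E,u \right)} = \left(-4\right) 0 = 0$)
$Y{\left(I \right)} = I^{2}$
$L = 6$ ($L = \left(-2\right) \left(-3\right) = 6$)
$b{\left(W,U \right)} = U \left(U + W\right)$ ($b{\left(W,U \right)} = \left(W + U\right) \left(U + 0\right) = \left(U + W\right) U = U \left(U + W\right)$)
$7185 X{\left(L,b{\left(4,Y{\left(5 \right)} \right)} \right)} = 7185 \cdot 5 = 35925$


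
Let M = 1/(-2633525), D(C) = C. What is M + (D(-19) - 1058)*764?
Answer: -2166938108701/2633525 ≈ -8.2283e+5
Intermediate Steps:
M = -1/2633525 ≈ -3.7972e-7
M + (D(-19) - 1058)*764 = -1/2633525 + (-19 - 1058)*764 = -1/2633525 - 1077*764 = -1/2633525 - 822828 = -2166938108701/2633525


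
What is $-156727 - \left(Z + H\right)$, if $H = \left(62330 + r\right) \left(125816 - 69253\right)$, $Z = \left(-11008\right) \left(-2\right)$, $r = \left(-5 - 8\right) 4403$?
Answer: $-288140976$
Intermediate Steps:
$r = -57239$ ($r = \left(-5 - 8\right) 4403 = \left(-13\right) 4403 = -57239$)
$Z = 22016$
$H = 287962233$ ($H = \left(62330 - 57239\right) \left(125816 - 69253\right) = 5091 \cdot 56563 = 287962233$)
$-156727 - \left(Z + H\right) = -156727 - \left(22016 + 287962233\right) = -156727 - 287984249 = -288140976$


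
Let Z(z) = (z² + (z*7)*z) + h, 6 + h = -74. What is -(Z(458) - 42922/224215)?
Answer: -376239901958/224215 ≈ -1.6780e+6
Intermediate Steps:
h = -80 (h = -6 - 74 = -80)
Z(z) = -80 + 8*z² (Z(z) = (z² + (z*7)*z) - 80 = (z² + (7*z)*z) - 80 = (z² + 7*z²) - 80 = 8*z² - 80 = -80 + 8*z²)
-(Z(458) - 42922/224215) = -((-80 + 8*458²) - 42922/224215) = -((-80 + 8*209764) - 42922/224215) = -((-80 + 1678112) - 1*42922/224215) = -(1678032 - 42922/224215) = -1*376239901958/224215 = -376239901958/224215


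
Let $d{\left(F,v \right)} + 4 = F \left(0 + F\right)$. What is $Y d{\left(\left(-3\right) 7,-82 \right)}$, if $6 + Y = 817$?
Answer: $354407$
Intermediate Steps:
$d{\left(F,v \right)} = -4 + F^{2}$ ($d{\left(F,v \right)} = -4 + F \left(0 + F\right) = -4 + F F = -4 + F^{2}$)
$Y = 811$ ($Y = -6 + 817 = 811$)
$Y d{\left(\left(-3\right) 7,-82 \right)} = 811 \left(-4 + \left(\left(-3\right) 7\right)^{2}\right) = 811 \left(-4 + \left(-21\right)^{2}\right) = 811 \left(-4 + 441\right) = 811 \cdot 437 = 354407$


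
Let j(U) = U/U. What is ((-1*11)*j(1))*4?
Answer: -44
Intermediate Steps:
j(U) = 1
((-1*11)*j(1))*4 = (-1*11*1)*4 = -11*1*4 = -11*4 = -44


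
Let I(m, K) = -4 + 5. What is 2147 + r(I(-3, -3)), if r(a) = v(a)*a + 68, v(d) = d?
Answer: 2216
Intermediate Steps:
I(m, K) = 1
r(a) = 68 + a² (r(a) = a*a + 68 = a² + 68 = 68 + a²)
2147 + r(I(-3, -3)) = 2147 + (68 + 1²) = 2147 + (68 + 1) = 2147 + 69 = 2216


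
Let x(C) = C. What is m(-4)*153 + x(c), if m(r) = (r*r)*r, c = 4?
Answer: -9788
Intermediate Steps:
m(r) = r**3 (m(r) = r**2*r = r**3)
m(-4)*153 + x(c) = (-4)**3*153 + 4 = -64*153 + 4 = -9792 + 4 = -9788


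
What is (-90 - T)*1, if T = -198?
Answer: 108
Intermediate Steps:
(-90 - T)*1 = (-90 - 1*(-198))*1 = (-90 + 198)*1 = 108*1 = 108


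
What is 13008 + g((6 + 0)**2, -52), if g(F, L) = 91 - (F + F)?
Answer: 13027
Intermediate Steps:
g(F, L) = 91 - 2*F
13008 + g((6 + 0)**2, -52) = 13008 + (91 - 2*(6 + 0)**2) = 13008 + (91 - 2*6**2) = 13008 + (91 - 2*36) = 13008 + (91 - 72) = 13008 + 19 = 13027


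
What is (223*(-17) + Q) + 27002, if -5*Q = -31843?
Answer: 147898/5 ≈ 29580.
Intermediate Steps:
Q = 31843/5 (Q = -⅕*(-31843) = 31843/5 ≈ 6368.6)
(223*(-17) + Q) + 27002 = (223*(-17) + 31843/5) + 27002 = (-3791 + 31843/5) + 27002 = 12888/5 + 27002 = 147898/5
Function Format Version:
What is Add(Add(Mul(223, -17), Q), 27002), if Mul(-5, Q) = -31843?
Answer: Rational(147898, 5) ≈ 29580.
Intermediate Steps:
Q = Rational(31843, 5) (Q = Mul(Rational(-1, 5), -31843) = Rational(31843, 5) ≈ 6368.6)
Add(Add(Mul(223, -17), Q), 27002) = Add(Add(Mul(223, -17), Rational(31843, 5)), 27002) = Add(Add(-3791, Rational(31843, 5)), 27002) = Add(Rational(12888, 5), 27002) = Rational(147898, 5)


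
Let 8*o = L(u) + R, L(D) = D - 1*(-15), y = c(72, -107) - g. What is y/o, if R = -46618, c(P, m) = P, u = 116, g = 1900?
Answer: 14624/46487 ≈ 0.31458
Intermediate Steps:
y = -1828 (y = 72 - 1*1900 = 72 - 1900 = -1828)
L(D) = 15 + D (L(D) = D + 15 = 15 + D)
o = -46487/8 (o = ((15 + 116) - 46618)/8 = (131 - 46618)/8 = (1/8)*(-46487) = -46487/8 ≈ -5810.9)
y/o = -1828/(-46487/8) = -1828*(-8/46487) = 14624/46487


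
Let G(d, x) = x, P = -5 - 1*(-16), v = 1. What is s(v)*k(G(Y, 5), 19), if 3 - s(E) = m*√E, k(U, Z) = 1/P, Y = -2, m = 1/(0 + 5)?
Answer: 14/55 ≈ 0.25455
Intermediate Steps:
m = ⅕ (m = 1/5 = ⅕ ≈ 0.20000)
P = 11 (P = -5 + 16 = 11)
k(U, Z) = 1/11
s(E) = 3 - √E/5
s(v)*k(G(Y, 5), 19) = (3 - √1/5)*(1/11) = (3 - ⅕*1)*(1/11) = (3 - ⅕)*(1/11) = (14/5)*(1/11) = 14/55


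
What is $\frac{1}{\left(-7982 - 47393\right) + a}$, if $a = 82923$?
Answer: $\frac{1}{27548} \approx 3.63 \cdot 10^{-5}$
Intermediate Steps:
$\frac{1}{\left(-7982 - 47393\right) + a} = \frac{1}{\left(-7982 - 47393\right) + 82923} = \frac{1}{-55375 + 82923} = \frac{1}{27548}$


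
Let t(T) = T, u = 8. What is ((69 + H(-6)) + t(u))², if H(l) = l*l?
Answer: 12769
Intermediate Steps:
H(l) = l²
((69 + H(-6)) + t(u))² = ((69 + (-6)²) + 8)² = ((69 + 36) + 8)² = (105 + 8)² = 113² = 12769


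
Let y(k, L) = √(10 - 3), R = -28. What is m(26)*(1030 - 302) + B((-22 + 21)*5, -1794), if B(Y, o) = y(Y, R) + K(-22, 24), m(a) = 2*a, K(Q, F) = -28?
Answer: 37828 + √7 ≈ 37831.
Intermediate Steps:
y(k, L) = √7
B(Y, o) = -28 + √7 (B(Y, o) = √7 - 28 = -28 + √7)
m(26)*(1030 - 302) + B((-22 + 21)*5, -1794) = (2*26)*(1030 - 302) + (-28 + √7) = 52*728 + (-28 + √7) = 37856 + (-28 + √7) = 37828 + √7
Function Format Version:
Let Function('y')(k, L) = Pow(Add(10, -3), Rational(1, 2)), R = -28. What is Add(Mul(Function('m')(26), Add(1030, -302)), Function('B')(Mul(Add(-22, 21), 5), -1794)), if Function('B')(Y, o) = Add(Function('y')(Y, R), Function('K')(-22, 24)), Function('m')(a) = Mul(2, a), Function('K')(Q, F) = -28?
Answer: Add(37828, Pow(7, Rational(1, 2))) ≈ 37831.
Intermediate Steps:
Function('y')(k, L) = Pow(7, Rational(1, 2))
Function('B')(Y, o) = Add(-28, Pow(7, Rational(1, 2))) (Function('B')(Y, o) = Add(Pow(7, Rational(1, 2)), -28) = Add(-28, Pow(7, Rational(1, 2))))
Add(Mul(Function('m')(26), Add(1030, -302)), Function('B')(Mul(Add(-22, 21), 5), -1794)) = Add(Mul(Mul(2, 26), Add(1030, -302)), Add(-28, Pow(7, Rational(1, 2)))) = Add(Mul(52, 728), Add(-28, Pow(7, Rational(1, 2)))) = Add(37856, Add(-28, Pow(7, Rational(1, 2)))) = Add(37828, Pow(7, Rational(1, 2)))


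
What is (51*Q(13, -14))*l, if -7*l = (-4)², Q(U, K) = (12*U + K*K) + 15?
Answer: -299472/7 ≈ -42782.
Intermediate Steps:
Q(U, K) = 15 + K² + 12*U (Q(U, K) = (12*U + K²) + 15 = (K² + 12*U) + 15 = 15 + K² + 12*U)
l = -16/7 (l = -⅐*(-4)² = -⅐*16 = -16/7 ≈ -2.2857)
(51*Q(13, -14))*l = (51*(15 + (-14)² + 12*13))*(-16/7) = (51*(15 + 196 + 156))*(-16/7) = (51*367)*(-16/7) = 18717*(-16/7) = -299472/7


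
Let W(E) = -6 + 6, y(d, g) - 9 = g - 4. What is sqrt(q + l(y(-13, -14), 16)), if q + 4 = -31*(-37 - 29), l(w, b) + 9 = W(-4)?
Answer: sqrt(2033) ≈ 45.089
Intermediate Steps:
y(d, g) = 5 + g (y(d, g) = 9 + (g - 4) = 9 + (-4 + g) = 5 + g)
W(E) = 0
l(w, b) = -9 (l(w, b) = -9 + 0 = -9)
q = 2042 (q = -4 - 31*(-37 - 29) = -4 - 31*(-66) = -4 + 2046 = 2042)
sqrt(q + l(y(-13, -14), 16)) = sqrt(2042 - 9) = sqrt(2033)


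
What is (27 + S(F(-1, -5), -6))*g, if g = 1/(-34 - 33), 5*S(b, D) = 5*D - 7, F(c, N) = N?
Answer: -98/335 ≈ -0.29254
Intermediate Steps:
S(b, D) = -7/5 + D (S(b, D) = (5*D - 7)/5 = (-7 + 5*D)/5 = -7/5 + D)
g = -1/67 (g = 1/(-67) = -1/67 ≈ -0.014925)
(27 + S(F(-1, -5), -6))*g = (27 + (-7/5 - 6))*(-1/67) = (27 - 37/5)*(-1/67) = (98/5)*(-1/67) = -98/335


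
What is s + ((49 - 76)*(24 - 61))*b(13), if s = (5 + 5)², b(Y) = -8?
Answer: -7892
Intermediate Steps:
s = 100 (s = 10² = 100)
s + ((49 - 76)*(24 - 61))*b(13) = 100 + ((49 - 76)*(24 - 61))*(-8) = 100 - 27*(-37)*(-8) = 100 + 999*(-8) = 100 - 7992 = -7892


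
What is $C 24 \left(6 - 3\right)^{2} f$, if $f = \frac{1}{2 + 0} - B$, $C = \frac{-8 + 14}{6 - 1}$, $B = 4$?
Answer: $- \frac{4536}{5} \approx -907.2$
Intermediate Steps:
$C = \frac{6}{5} \approx 1.2$
$f = - \frac{7}{2}$ ($f = \frac{1}{2 + 0} - 4 = \frac{1}{2} - 4 = - \frac{7}{2} \approx -3.5$)
$C 24 \left(6 - 3\right)^{2} f = \frac{6}{5} \cdot 24 \left(6 - 3\right)^{2} \left(- \frac{7}{2}\right) = \frac{144 \cdot 3^{2}}{5} \left(- \frac{7}{2}\right) = \frac{144}{5} \cdot 9 \left(- \frac{7}{2}\right) = \frac{1296}{5} \left(- \frac{7}{2}\right) = - \frac{4536}{5}$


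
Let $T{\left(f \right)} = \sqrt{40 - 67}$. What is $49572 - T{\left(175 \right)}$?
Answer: $49572 - 3 i \sqrt{3} \approx 49572.0 - 5.1962 i$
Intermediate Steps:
$T{\left(f \right)} = 3 i \sqrt{3}$ ($T{\left(f \right)} = \sqrt{-27} = 3 i \sqrt{3}$)
$49572 - T{\left(175 \right)} = 49572 - 3 i \sqrt{3}$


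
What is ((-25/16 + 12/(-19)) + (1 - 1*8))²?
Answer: 7812025/92416 ≈ 84.531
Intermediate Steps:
((-25/16 + 12/(-19)) + (1 - 1*8))² = ((-25*1/16 + 12*(-1/19)) + (1 - 8))² = ((-25/16 - 12/19) - 7)² = (-667/304 - 7)² = (-2795/304)² = 7812025/92416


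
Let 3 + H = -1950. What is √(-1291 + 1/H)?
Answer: 2*I*√136781827/651 ≈ 35.93*I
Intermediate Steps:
H = -1953 (H = -3 - 1950 = -1953)
√(-1291 + 1/H) = √(-1291 + 1/(-1953)) = √(-1291 - 1/1953) = √(-2521324/1953) = 2*I*√136781827/651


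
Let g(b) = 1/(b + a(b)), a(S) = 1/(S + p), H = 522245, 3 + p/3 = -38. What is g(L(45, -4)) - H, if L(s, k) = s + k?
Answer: -1755265363/3361 ≈ -5.2225e+5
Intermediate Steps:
p = -123 (p = -9 + 3*(-38) = -9 - 114 = -123)
L(s, k) = k + s
a(S) = 1/(-123 + S) (a(S) = 1/(S - 123) = 1/(-123 + S))
g(b) = 1/(b + 1/(-123 + b))
g(L(45, -4)) - H = (-123 + (-4 + 45))/(1 + (-4 + 45)*(-123 + (-4 + 45))) - 1*522245 = (-123 + 41)/(1 + 41*(-123 + 41)) - 522245 = -82/(1 + 41*(-82)) - 522245 = -82/(1 - 3362) - 522245 = -82/(-3361) - 522245 = -1/3361*(-82) - 522245 = 82/3361 - 522245 = -1755265363/3361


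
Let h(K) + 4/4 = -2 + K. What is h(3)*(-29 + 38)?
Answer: 0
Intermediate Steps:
h(K) = -3 + K (h(K) = -1 + (-2 + K) = -3 + K)
h(3)*(-29 + 38) = (-3 + 3)*(-29 + 38) = 0*9 = 0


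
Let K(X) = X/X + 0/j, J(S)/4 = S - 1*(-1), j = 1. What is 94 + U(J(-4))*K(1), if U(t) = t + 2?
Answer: 84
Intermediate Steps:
J(S) = 4 + 4*S (J(S) = 4*(S - 1*(-1)) = 4*(S + 1) = 4*(1 + S) = 4 + 4*S)
U(t) = 2 + t
K(X) = 1 (K(X) = X/X + 0/1 = 1 + 0*1 = 1 + 0 = 1)
94 + U(J(-4))*K(1) = 94 + (2 + (4 + 4*(-4)))*1 = 94 + (2 + (4 - 16))*1 = 94 + (2 - 12)*1 = 94 - 10*1 = 94 - 10 = 84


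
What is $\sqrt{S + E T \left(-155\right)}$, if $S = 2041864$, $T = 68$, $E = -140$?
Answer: $2 \sqrt{879366} \approx 1875.5$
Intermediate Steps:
$\sqrt{S + E T \left(-155\right)} = \sqrt{2041864 + \left(-140\right) 68 \left(-155\right)} = \sqrt{2041864 - -1475600} = \sqrt{2041864 + 1475600} = \sqrt{3517464} = 2 \sqrt{879366}$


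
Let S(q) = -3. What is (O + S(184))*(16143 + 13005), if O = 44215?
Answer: 1288691376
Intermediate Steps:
(O + S(184))*(16143 + 13005) = (44215 - 3)*(16143 + 13005) = 44212*29148 = 1288691376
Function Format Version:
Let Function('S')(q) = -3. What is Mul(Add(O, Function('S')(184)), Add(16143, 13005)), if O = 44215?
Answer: 1288691376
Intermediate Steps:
Mul(Add(O, Function('S')(184)), Add(16143, 13005)) = Mul(Add(44215, -3), Add(16143, 13005)) = Mul(44212, 29148) = 1288691376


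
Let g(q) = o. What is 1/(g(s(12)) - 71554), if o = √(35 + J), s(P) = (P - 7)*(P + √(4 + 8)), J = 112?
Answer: -10222/731424967 - √3/731424967 ≈ -1.3978e-5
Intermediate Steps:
s(P) = (-7 + P)*(P + 2*√3) (s(P) = (-7 + P)*(P + √12) = (-7 + P)*(P + 2*√3))
o = 7*√3 (o = √(35 + 112) = √147 = 7*√3 ≈ 12.124)
g(q) = 7*√3
1/(g(s(12)) - 71554) = 1/(7*√3 - 71554) = 1/(-71554 + 7*√3)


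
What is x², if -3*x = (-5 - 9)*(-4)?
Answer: 3136/9 ≈ 348.44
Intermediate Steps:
x = -56/3 (x = -(-5 - 9)*(-4)/3 = -(-14)*(-4)/3 = -⅓*56 = -56/3 ≈ -18.667)
x² = (-56/3)² = 3136/9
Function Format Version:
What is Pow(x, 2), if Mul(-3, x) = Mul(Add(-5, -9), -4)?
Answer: Rational(3136, 9) ≈ 348.44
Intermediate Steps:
x = Rational(-56, 3) (x = Mul(Rational(-1, 3), Mul(Add(-5, -9), -4)) = Mul(Rational(-1, 3), Mul(-14, -4)) = Mul(Rational(-1, 3), 56) = Rational(-56, 3) ≈ -18.667)
Pow(x, 2) = Pow(Rational(-56, 3), 2) = Rational(3136, 9)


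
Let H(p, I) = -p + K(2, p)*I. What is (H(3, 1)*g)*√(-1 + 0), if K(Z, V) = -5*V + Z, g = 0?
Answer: 0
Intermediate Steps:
K(Z, V) = Z - 5*V
H(p, I) = -p + I*(2 - 5*p) (H(p, I) = -p + (2 - 5*p)*I = -p + I*(2 - 5*p))
(H(3, 1)*g)*√(-1 + 0) = ((-1*3 - 1*1*(-2 + 5*3))*0)*√(-1 + 0) = ((-3 - 1*1*(-2 + 15))*0)*√(-1) = ((-3 - 1*1*13)*0)*I = ((-3 - 13)*0)*I = (-16*0)*I = 0*I = 0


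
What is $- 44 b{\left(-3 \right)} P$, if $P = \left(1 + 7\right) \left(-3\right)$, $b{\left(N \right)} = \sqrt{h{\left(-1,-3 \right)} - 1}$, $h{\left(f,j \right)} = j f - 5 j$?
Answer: $1056 \sqrt{17} \approx 4354.0$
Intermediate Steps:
$h{\left(f,j \right)} = - 5 j + f j$ ($h{\left(f,j \right)} = f j - 5 j = - 5 j + f j$)
$b{\left(N \right)} = \sqrt{17}$ ($b{\left(N \right)} = \sqrt{- 3 \left(-5 - 1\right) - 1} = \sqrt{\left(-3\right) \left(-6\right) - 1} = \sqrt{18 - 1} = \sqrt{17}$)
$P = -24$ ($P = 8 \left(-3\right) = -24$)
$- 44 b{\left(-3 \right)} P = - 44 \sqrt{17} \left(-24\right) = 1056 \sqrt{17}$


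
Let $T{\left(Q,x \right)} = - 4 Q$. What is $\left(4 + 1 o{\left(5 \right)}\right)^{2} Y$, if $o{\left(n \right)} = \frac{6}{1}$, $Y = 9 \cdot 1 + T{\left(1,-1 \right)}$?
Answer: $500$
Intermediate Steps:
$Y = 5$ ($Y = 9 \cdot 1 - 4 = 9 - 4 = 5$)
$o{\left(n \right)} = 6$ ($o{\left(n \right)} = 6 \cdot 1 = 6$)
$\left(4 + 1 o{\left(5 \right)}\right)^{2} Y = \left(4 + 1 \cdot 6\right)^{2} \cdot 5 = \left(4 + 6\right)^{2} \cdot 5 = 10^{2} \cdot 5 = 100 \cdot 5 = 500$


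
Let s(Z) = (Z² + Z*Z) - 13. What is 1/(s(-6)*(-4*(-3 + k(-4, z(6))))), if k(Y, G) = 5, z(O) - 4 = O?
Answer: -1/472 ≈ -0.0021186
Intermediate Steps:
z(O) = 4 + O
s(Z) = -13 + 2*Z² (s(Z) = (Z² + Z²) - 13 = 2*Z² - 13 = -13 + 2*Z²)
1/(s(-6)*(-4*(-3 + k(-4, z(6))))) = 1/((-13 + 2*(-6)²)*(-4*(-3 + 5))) = 1/((-13 + 2*36)*(-4*2)) = 1/((-13 + 72)*(-8)) = 1/(59*(-8)) = 1/(-472) = -1/472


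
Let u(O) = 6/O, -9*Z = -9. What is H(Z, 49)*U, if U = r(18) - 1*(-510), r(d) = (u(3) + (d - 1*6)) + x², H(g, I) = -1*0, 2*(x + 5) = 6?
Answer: 0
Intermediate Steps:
x = -2 (x = -5 + (½)*6 = -5 + 3 = -2)
Z = 1 (Z = -⅑*(-9) = 1)
H(g, I) = 0
r(d) = d (r(d) = (6/3 + (d - 1*6)) + (-2)² = (6*(⅓) + (d - 6)) + 4 = (2 + (-6 + d)) + 4 = (-4 + d) + 4 = d)
U = 528 (U = 18 - 1*(-510) = 18 + 510 = 528)
H(Z, 49)*U = 0*528 = 0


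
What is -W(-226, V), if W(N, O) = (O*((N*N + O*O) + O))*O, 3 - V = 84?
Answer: -377624916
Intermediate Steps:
V = -81 (V = 3 - 1*84 = 3 - 84 = -81)
W(N, O) = O**2*(O + N**2 + O**2) (W(N, O) = (O*((N**2 + O**2) + O))*O = (O*(O + N**2 + O**2))*O = O**2*(O + N**2 + O**2))
-W(-226, V) = -(-81)**2*(-81 + (-226)**2 + (-81)**2) = -6561*(-81 + 51076 + 6561) = -6561*57556 = -1*377624916 = -377624916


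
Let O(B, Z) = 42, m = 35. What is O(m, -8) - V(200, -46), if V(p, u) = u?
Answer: 88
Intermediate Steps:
O(m, -8) - V(200, -46) = 42 - 1*(-46) = 42 + 46 = 88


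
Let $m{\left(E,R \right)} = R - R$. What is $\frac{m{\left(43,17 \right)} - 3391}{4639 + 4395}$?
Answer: $- \frac{3391}{9034} \approx -0.37536$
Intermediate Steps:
$m{\left(E,R \right)} = 0$
$\frac{m{\left(43,17 \right)} - 3391}{4639 + 4395} = \frac{0 - 3391}{4639 + 4395} = - \frac{3391}{9034}$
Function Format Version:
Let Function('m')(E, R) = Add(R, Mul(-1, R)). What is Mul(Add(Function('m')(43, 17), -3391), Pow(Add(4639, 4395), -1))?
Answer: Rational(-3391, 9034) ≈ -0.37536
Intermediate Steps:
Function('m')(E, R) = 0
Mul(Add(Function('m')(43, 17), -3391), Pow(Add(4639, 4395), -1)) = Mul(Add(0, -3391), Pow(Add(4639, 4395), -1)) = Mul(-3391, Pow(9034, -1)) = Mul(-3391, Rational(1, 9034)) = Rational(-3391, 9034)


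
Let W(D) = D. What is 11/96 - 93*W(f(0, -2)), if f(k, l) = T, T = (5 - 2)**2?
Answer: -80341/96 ≈ -836.89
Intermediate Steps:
T = 9 (T = 3**2 = 9)
f(k, l) = 9
11/96 - 93*W(f(0, -2)) = 11/96 - 93*9 = 11*(1/96) - 837 = 11/96 - 837 = -80341/96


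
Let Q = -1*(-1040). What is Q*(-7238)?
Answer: -7527520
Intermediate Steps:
Q = 1040
Q*(-7238) = 1040*(-7238) = -7527520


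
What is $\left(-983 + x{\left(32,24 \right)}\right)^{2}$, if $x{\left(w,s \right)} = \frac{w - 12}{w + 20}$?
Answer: $\frac{163175076}{169} \approx 9.6553 \cdot 10^{5}$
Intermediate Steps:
$x{\left(w,s \right)} = \frac{-12 + w}{20 + w}$
$\left(-983 + x{\left(32,24 \right)}\right)^{2} = \left(-983 + \frac{-12 + 32}{20 + 32}\right)^{2} = \left(-983 + \frac{1}{52} \cdot 20\right)^{2} = \left(-983 + \frac{5}{13}\right)^{2} = \left(- \frac{12774}{13}\right)^{2} = \frac{163175076}{169}$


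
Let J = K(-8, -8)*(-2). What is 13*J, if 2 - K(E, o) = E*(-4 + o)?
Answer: 2444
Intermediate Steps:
K(E, o) = 2 - E*(-4 + o)
J = 188 (J = (2 + 4*(-8) - 1*(-8)*(-8))*(-2) = (2 - 32 - 64)*(-2) = -94*(-2) = 188)
13*J = 13*188 = 2444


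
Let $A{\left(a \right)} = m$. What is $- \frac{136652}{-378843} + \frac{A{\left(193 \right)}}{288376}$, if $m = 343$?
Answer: $\frac{39537100301}{109249228968} \approx 0.3619$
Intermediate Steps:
$A{\left(a \right)} = 343$
$- \frac{136652}{-378843} + \frac{A{\left(193 \right)}}{288376} = - \frac{136652}{-378843} + \frac{343}{288376} = \left(-136652\right) \left(- \frac{1}{378843}\right) + 343 \cdot \frac{1}{288376} = \frac{136652}{378843} + \frac{343}{288376} = \frac{39537100301}{109249228968}$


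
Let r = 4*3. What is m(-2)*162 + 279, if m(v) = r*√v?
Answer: 279 + 1944*I*√2 ≈ 279.0 + 2749.2*I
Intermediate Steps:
r = 12
m(v) = 12*√v
m(-2)*162 + 279 = (12*√(-2))*162 + 279 = (12*(I*√2))*162 + 279 = (12*I*√2)*162 + 279 = 1944*I*√2 + 279 = 279 + 1944*I*√2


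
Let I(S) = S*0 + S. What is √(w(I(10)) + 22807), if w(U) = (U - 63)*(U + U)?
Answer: √21747 ≈ 147.47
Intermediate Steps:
I(S) = S (I(S) = 0 + S = S)
w(U) = 2*U*(-63 + U) (w(U) = (-63 + U)*(2*U) = 2*U*(-63 + U))
√(w(I(10)) + 22807) = √(2*10*(-63 + 10) + 22807) = √(2*10*(-53) + 22807) = √(-1060 + 22807) = √21747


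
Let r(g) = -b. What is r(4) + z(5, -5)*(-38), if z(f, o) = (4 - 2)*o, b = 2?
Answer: 378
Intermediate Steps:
r(g) = -2 (r(g) = -1*2 = -2)
z(f, o) = 2*o
r(4) + z(5, -5)*(-38) = -2 + (2*(-5))*(-38) = -2 - 10*(-38) = -2 + 380 = 378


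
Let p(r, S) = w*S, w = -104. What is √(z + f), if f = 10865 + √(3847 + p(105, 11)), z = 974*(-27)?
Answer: √(-15433 + √2703) ≈ 124.02*I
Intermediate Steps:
p(r, S) = -104*S
z = -26298
f = 10865 + √2703 (f = 10865 + √(3847 - 104*11) = 10865 + √(3847 - 1144) = 10865 + √2703 ≈ 10917.)
√(z + f) = √(-26298 + (10865 + √2703)) = √(-15433 + √2703)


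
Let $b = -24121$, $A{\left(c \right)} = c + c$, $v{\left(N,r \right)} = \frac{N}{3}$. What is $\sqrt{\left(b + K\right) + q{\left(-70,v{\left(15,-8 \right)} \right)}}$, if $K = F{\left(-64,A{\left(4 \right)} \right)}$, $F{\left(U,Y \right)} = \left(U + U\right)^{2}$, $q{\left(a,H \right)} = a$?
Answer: $i \sqrt{7807} \approx 88.357 i$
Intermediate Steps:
$v{\left(N,r \right)} = \frac{N}{3}$ ($v{\left(N,r \right)} = N \frac{1}{3} = \frac{N}{3}$)
$A{\left(c \right)} = 2 c$
$F{\left(U,Y \right)} = 4 U^{2}$ ($F{\left(U,Y \right)} = \left(2 U\right)^{2} = 4 U^{2}$)
$K = 16384$ ($K = 4 \left(-64\right)^{2} = 4 \cdot 4096 = 16384$)
$\sqrt{\left(b + K\right) + q{\left(-70,v{\left(15,-8 \right)} \right)}} = \sqrt{\left(-24121 + 16384\right) - 70} = \sqrt{-7737 - 70} = \sqrt{-7807} = i \sqrt{7807}$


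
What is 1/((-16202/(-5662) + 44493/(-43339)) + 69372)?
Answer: 6457511/447982302016 ≈ 1.4415e-5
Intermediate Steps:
1/((-16202/(-5662) + 44493/(-43339)) + 69372) = 1/((-16202*(-1/5662) + 44493*(-1/43339)) + 69372) = 1/((8101/2831 - 44493/43339) + 69372) = 1/(11848924/6457511 + 69372) = 1/(447982302016/6457511) = 6457511/447982302016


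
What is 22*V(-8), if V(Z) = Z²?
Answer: 1408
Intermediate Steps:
22*V(-8) = 22*(-8)² = 22*64 = 1408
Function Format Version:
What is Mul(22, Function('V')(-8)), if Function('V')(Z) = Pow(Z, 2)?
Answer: 1408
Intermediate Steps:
Mul(22, Function('V')(-8)) = Mul(22, Pow(-8, 2)) = Mul(22, 64) = 1408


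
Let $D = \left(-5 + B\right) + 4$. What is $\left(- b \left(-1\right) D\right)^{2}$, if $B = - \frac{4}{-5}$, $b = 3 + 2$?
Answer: $1$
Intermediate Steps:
$b = 5$
$B = \frac{4}{5}$ ($B = \left(-4\right) \left(- \frac{1}{5}\right) = \frac{4}{5} \approx 0.8$)
$D = - \frac{1}{5}$ ($D = \left(-5 + \frac{4}{5}\right) + 4 = - \frac{21}{5} + 4 = - \frac{1}{5} \approx -0.2$)
$\left(- b \left(-1\right) D\right)^{2} = \left(- \frac{5 \left(-1\right) \left(-1\right)}{5}\right)^{2} = \left(- \frac{\left(-5\right) \left(-1\right)}{5}\right)^{2} = \left(\left(-1\right) 1\right)^{2} = \left(-1\right)^{2} = 1$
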